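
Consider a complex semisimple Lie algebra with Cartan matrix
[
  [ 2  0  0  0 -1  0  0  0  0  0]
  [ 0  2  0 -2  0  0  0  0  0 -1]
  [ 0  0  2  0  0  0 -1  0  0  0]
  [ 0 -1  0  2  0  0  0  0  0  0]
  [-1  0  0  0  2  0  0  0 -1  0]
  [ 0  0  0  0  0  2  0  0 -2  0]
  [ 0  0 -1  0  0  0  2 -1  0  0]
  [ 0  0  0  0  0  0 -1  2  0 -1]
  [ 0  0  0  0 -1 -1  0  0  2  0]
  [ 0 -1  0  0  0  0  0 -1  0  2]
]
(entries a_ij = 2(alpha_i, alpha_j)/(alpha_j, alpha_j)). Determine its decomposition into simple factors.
B_6 ⊕ C_4

The diagram associated to this matrix has two connected components: the simple roots {alpha_2, alpha_3, alpha_4, alpha_7, alpha_8, alpha_10} form a chain of 6 nodes with a double edge at one end; the terminal node there is the unique short simple root (B_6), and {alpha_1, alpha_5, alpha_6, alpha_9} form a chain of 4 nodes with a double edge at one end; the terminal node there is the unique long simple root (C_4). A semisimple Lie algebra decomposes uniquely as the direct sum of simple ideals, one per connected component of its Dynkin diagram, so g ≅ B_6 ⊕ C_4 (dimension 78 + 36 = 114).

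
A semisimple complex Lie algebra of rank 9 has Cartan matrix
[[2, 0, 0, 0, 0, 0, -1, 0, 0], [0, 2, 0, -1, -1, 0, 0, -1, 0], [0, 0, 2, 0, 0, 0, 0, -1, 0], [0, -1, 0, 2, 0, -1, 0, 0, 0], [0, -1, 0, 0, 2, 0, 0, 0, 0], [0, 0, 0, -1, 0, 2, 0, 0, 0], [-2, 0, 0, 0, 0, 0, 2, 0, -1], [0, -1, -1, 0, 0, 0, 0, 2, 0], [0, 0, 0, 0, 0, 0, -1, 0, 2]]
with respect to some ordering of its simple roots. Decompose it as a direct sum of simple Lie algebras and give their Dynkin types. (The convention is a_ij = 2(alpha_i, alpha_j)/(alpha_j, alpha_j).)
B3 + E6

The diagram associated to this matrix has two connected components: the simple roots {alpha_1, alpha_7, alpha_9} form a chain of 3 nodes with a double edge at one end; the terminal node there is the unique short simple root (B_3), and {alpha_2, alpha_3, alpha_4, alpha_5, alpha_6, alpha_8} form a chain of 5 nodes with one extra node attached to the third node from one end (E_6). A semisimple Lie algebra decomposes uniquely as the direct sum of simple ideals, one per connected component of its Dynkin diagram, so g ≅ B_3 ⊕ E_6 (dimension 21 + 78 = 99).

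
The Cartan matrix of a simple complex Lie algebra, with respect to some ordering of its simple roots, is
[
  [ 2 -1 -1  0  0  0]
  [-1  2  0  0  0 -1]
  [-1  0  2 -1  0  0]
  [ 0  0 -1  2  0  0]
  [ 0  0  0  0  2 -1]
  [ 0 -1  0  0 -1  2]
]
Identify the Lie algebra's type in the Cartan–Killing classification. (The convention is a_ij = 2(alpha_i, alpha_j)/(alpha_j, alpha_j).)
A6

The matrix has rank 6 with 2's on the diagonal. Reading the off-diagonal entries as Dynkin edges (a single edge where a_ij = a_ji = -1; a double or triple edge where a_ij * a_ji = 2 or 3), the diagram is a chain of 6 nodes with single edges (A_6). One simple-root ordering that puts it in standard form is (alpha_5, alpha_6, alpha_2, alpha_1, alpha_3, alpha_4). So the algebra is type A_6, i.e. sl(7).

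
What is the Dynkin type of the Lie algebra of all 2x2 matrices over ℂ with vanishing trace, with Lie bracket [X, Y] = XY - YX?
type A_1

This is sl(2), which has dimension 2^2 - 1 = 3 and rank 2 - 1 = 1 (a Cartan subalgebra is the diagonal traceless matrices). In the classification of classical Lie algebras, the special linear algebra sl(n+1) has type A_n; here n = 1, so the Dynkin diagram is a chain of 1 nodes with single edges (A_1). Hence the type is A_1.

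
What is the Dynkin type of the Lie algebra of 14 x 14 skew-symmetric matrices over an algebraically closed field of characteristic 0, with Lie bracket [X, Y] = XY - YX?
D7

This is so(14) with 14 even, which has dimension 14(14-1)/2 = 91 and rank 14/2 = 7. In the classification of classical Lie algebras, the orthogonal algebra so(2n) in an even number of variables has type D_n; here n = 7, so the Dynkin diagram is a chain of 5 nodes with a fork of two nodes at one end (D_7). Hence the type is D_7.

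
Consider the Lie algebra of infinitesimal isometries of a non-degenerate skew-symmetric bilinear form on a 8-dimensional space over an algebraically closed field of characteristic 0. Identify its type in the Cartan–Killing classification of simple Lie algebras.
This is sp(8), which has dimension 8(8+1)/2 = 36 and rank 8/2 = 4. In the classification of classical Lie algebras, the symplectic algebra sp(2n) has type C_n; here n = 4, so the Dynkin diagram is a chain of 4 nodes with a double edge at one end; the terminal node there is the unique long simple root (C_4). Hence the type is C_4.

C_4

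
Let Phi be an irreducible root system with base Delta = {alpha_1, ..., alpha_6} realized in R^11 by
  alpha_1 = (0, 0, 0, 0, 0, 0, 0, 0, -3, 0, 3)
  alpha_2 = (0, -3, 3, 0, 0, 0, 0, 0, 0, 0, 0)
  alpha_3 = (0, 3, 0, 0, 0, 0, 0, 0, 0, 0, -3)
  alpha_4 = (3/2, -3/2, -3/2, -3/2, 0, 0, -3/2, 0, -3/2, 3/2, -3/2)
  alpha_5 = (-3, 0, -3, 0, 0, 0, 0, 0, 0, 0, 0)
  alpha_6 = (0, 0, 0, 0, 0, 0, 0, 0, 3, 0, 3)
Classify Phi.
E_6

Compute the Cartan integers a_ij = 2(alpha_i, alpha_j)/(alpha_j, alpha_j); the resulting 6x6 Cartan matrix is
[[2, 0, -1, 0, 0, 0], [0, 2, -1, 0, -1, 0], [-1, -1, 2, 0, 0, -1], [0, 0, 0, 2, 0, -1], [0, -1, 0, 0, 2, 0], [0, 0, -1, -1, 0, 2]].
All simple roots have the same length, so the diagram is simply laced. The associated Dynkin diagram is a chain of 5 nodes with one extra node attached to the third node from one end (E_6), so the type is E_6.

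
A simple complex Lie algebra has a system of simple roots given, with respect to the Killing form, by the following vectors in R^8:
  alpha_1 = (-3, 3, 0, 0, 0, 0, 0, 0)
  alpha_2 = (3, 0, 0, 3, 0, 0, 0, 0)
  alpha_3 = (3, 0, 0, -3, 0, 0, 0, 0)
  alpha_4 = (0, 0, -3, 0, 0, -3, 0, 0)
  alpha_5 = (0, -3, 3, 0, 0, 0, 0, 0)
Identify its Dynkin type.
type D_5

Compute the Cartan integers a_ij = 2(alpha_i, alpha_j)/(alpha_j, alpha_j); the resulting 5x5 Cartan matrix is
[[2, -1, -1, 0, -1], [-1, 2, 0, 0, 0], [-1, 0, 2, 0, 0], [0, 0, 0, 2, -1], [-1, 0, 0, -1, 2]].
All simple roots have the same length, so the diagram is simply laced. The associated Dynkin diagram is a chain of 3 nodes with a fork of two nodes at one end (D_5), so the type is D_5 (the algebra so(10)).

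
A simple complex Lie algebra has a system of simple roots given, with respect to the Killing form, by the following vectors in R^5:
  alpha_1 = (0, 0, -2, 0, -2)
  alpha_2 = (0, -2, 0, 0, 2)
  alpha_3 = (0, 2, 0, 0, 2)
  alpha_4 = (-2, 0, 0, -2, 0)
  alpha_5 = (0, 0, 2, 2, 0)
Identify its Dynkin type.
type D_5

Compute the Cartan integers a_ij = 2(alpha_i, alpha_j)/(alpha_j, alpha_j); the resulting 5x5 Cartan matrix is
[[2, -1, -1, 0, -1], [-1, 2, 0, 0, 0], [-1, 0, 2, 0, 0], [0, 0, 0, 2, -1], [-1, 0, 0, -1, 2]].
All simple roots have the same length, so the diagram is simply laced. The associated Dynkin diagram is a chain of 3 nodes with a fork of two nodes at one end (D_5), so the type is D_5 (the algebra so(10)).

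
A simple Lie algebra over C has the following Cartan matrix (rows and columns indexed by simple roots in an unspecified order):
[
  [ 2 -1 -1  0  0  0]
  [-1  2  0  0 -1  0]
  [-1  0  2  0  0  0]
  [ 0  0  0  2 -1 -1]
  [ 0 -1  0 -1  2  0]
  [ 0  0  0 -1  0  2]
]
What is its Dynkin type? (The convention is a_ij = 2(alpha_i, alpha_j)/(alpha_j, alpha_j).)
A_6

The matrix has rank 6 with 2's on the diagonal. Reading the off-diagonal entries as Dynkin edges (a single edge where a_ij = a_ji = -1; a double or triple edge where a_ij * a_ji = 2 or 3), the diagram is a chain of 6 nodes with single edges (A_6). One simple-root ordering that puts it in standard form is (alpha_3, alpha_1, alpha_2, alpha_5, alpha_4, alpha_6). So the algebra is type A_6, i.e. sl(7).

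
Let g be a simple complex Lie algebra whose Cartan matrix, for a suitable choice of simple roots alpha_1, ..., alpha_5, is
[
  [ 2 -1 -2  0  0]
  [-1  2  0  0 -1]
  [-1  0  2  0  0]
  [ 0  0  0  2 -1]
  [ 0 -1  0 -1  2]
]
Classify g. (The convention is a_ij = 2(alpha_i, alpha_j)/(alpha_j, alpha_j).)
The matrix has rank 5 with 2's on the diagonal. Reading the off-diagonal entries as Dynkin edges (a single edge where a_ij = a_ji = -1; a double or triple edge where a_ij * a_ji = 2 or 3), the diagram is a chain of 5 nodes with a double edge at one end; the terminal node there is the unique short simple root (B_5). One simple-root ordering that puts it in standard form is (alpha_4, alpha_5, alpha_2, alpha_1, alpha_3). So the algebra is type B_5, i.e. so(11).

B5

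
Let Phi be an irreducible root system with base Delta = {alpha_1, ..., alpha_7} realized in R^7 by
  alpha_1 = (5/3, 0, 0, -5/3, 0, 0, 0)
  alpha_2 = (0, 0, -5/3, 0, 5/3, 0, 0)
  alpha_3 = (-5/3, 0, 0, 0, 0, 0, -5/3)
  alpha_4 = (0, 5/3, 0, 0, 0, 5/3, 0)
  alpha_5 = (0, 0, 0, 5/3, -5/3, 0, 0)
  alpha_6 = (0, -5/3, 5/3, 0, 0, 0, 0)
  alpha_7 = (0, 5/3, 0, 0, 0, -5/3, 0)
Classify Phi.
Compute the Cartan integers a_ij = 2(alpha_i, alpha_j)/(alpha_j, alpha_j); the resulting 7x7 Cartan matrix is
[[2, 0, -1, 0, -1, 0, 0], [0, 2, 0, 0, -1, -1, 0], [-1, 0, 2, 0, 0, 0, 0], [0, 0, 0, 2, 0, -1, 0], [-1, -1, 0, 0, 2, 0, 0], [0, -1, 0, -1, 0, 2, -1], [0, 0, 0, 0, 0, -1, 2]].
All simple roots have the same length, so the diagram is simply laced. The associated Dynkin diagram is a chain of 5 nodes with a fork of two nodes at one end (D_7), so the type is D_7 (the algebra so(14)).

type D_7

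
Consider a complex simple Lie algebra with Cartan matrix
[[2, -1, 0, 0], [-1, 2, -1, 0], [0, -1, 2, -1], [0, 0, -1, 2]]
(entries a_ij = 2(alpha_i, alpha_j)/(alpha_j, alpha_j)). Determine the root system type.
The matrix has rank 4 with 2's on the diagonal. Reading the off-diagonal entries as Dynkin edges (a single edge where a_ij = a_ji = -1; a double or triple edge where a_ij * a_ji = 2 or 3), the diagram is a chain of 4 nodes with single edges (A_4). One simple-root ordering that puts it in standard form is (alpha_4, alpha_3, alpha_2, alpha_1). So the algebra is type A_4, i.e. sl(5).

type A_4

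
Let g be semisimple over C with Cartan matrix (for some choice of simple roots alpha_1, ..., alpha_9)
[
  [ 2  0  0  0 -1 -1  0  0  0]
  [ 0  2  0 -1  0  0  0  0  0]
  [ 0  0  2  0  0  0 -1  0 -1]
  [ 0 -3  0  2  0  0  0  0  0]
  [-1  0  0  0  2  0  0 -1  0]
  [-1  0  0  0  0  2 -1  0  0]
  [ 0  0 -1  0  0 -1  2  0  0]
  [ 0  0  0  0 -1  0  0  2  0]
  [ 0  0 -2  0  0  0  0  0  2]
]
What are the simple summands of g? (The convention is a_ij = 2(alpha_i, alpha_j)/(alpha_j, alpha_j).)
type C_7 ⊕ type G_2

The diagram associated to this matrix has two connected components: the simple roots {alpha_1, alpha_3, alpha_5, alpha_6, alpha_7, alpha_8, alpha_9} form a chain of 7 nodes with a double edge at one end; the terminal node there is the unique long simple root (C_7), and {alpha_2, alpha_4} form two nodes joined by a triple edge (G_2). A semisimple Lie algebra decomposes uniquely as the direct sum of simple ideals, one per connected component of its Dynkin diagram, so g ≅ C_7 ⊕ G_2 (dimension 105 + 14 = 119).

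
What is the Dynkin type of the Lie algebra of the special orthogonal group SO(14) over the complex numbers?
This is so(14) with 14 even, which has dimension 14(14-1)/2 = 91 and rank 14/2 = 7. In the classification of classical Lie algebras, the orthogonal algebra so(2n) in an even number of variables has type D_n; here n = 7, so the Dynkin diagram is a chain of 5 nodes with a fork of two nodes at one end (D_7). Hence the type is D_7.

type D_7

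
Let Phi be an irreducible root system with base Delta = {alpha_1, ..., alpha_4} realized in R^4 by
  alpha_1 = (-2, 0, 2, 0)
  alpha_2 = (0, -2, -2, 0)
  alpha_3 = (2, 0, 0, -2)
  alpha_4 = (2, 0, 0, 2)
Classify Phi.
type D_4

Compute the Cartan integers a_ij = 2(alpha_i, alpha_j)/(alpha_j, alpha_j); the resulting 4x4 Cartan matrix is
[[2, -1, -1, -1], [-1, 2, 0, 0], [-1, 0, 2, 0], [-1, 0, 0, 2]].
All simple roots have the same length, so the diagram is simply laced. The associated Dynkin diagram is a chain of 2 nodes with a fork of two nodes at one end (D_4), so the type is D_4 (the algebra so(8)).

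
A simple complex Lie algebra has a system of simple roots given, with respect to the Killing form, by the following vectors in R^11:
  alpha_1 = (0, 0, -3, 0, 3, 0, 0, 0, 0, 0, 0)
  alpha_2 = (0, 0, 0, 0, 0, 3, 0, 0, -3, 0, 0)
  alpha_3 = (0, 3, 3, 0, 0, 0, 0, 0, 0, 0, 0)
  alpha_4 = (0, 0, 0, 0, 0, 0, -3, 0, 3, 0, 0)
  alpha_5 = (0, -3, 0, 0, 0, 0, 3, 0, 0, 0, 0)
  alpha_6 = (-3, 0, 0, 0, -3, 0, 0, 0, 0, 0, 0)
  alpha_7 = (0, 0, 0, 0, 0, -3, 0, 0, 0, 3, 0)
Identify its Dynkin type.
Compute the Cartan integers a_ij = 2(alpha_i, alpha_j)/(alpha_j, alpha_j); the resulting 7x7 Cartan matrix is
[[2, 0, -1, 0, 0, -1, 0], [0, 2, 0, -1, 0, 0, -1], [-1, 0, 2, 0, -1, 0, 0], [0, -1, 0, 2, -1, 0, 0], [0, 0, -1, -1, 2, 0, 0], [-1, 0, 0, 0, 0, 2, 0], [0, -1, 0, 0, 0, 0, 2]].
All simple roots have the same length, so the diagram is simply laced. The associated Dynkin diagram is a chain of 7 nodes with single edges (A_7), so the type is A_7 (the algebra sl(8)).

A7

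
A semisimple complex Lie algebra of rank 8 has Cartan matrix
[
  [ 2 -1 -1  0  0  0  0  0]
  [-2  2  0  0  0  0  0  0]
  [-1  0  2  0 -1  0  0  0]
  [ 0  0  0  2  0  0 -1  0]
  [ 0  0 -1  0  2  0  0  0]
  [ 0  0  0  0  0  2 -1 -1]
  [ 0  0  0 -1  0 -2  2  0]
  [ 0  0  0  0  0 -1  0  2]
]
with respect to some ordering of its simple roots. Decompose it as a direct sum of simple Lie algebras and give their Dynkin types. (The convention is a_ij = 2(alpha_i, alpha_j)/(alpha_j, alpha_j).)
C4 ⊕ F4

The diagram associated to this matrix has two connected components: the simple roots {alpha_1, alpha_2, alpha_3, alpha_5} form a chain of 4 nodes with a double edge at one end; the terminal node there is the unique long simple root (C_4), and {alpha_4, alpha_6, alpha_7, alpha_8} form a chain of 4 nodes with a double edge between the middle two (F_4). A semisimple Lie algebra decomposes uniquely as the direct sum of simple ideals, one per connected component of its Dynkin diagram, so g ≅ C_4 ⊕ F_4 (dimension 36 + 52 = 88).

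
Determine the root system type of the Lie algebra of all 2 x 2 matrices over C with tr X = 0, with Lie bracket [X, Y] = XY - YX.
A1

This is sl(2), which has dimension 2^2 - 1 = 3 and rank 2 - 1 = 1 (a Cartan subalgebra is the diagonal traceless matrices). In the classification of classical Lie algebras, the special linear algebra sl(n+1) has type A_n; here n = 1, so the Dynkin diagram is a chain of 1 nodes with single edges (A_1). Hence the type is A_1.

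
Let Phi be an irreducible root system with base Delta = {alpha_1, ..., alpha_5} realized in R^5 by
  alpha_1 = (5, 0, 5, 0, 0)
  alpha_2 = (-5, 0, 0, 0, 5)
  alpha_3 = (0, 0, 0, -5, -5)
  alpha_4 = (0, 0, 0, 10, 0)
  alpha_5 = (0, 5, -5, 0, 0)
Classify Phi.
C_5

Compute the Cartan integers a_ij = 2(alpha_i, alpha_j)/(alpha_j, alpha_j); the resulting 5x5 Cartan matrix is
[[2, -1, 0, 0, -1], [-1, 2, -1, 0, 0], [0, -1, 2, -1, 0], [0, 0, -2, 2, 0], [-1, 0, 0, 0, 2]].
The roots have two lengths (squared-length ratio 2:1); the short ones are alpha_{1,2,3,5}. The associated Dynkin diagram is a chain of 5 nodes with a double edge at one end; the terminal node there is the unique long simple root (C_5), so the type is C_5 (the algebra sp(10)).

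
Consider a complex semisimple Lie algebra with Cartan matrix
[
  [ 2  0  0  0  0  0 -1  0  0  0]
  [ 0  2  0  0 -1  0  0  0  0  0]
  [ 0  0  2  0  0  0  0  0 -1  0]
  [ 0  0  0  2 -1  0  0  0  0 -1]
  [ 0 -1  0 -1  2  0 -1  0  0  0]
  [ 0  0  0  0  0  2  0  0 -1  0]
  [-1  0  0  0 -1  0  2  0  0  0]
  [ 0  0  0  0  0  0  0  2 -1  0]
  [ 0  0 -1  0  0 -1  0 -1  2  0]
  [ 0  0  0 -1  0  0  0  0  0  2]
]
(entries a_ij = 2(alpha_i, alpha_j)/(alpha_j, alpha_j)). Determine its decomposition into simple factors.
The diagram associated to this matrix has two connected components: the simple roots {alpha_3, alpha_6, alpha_8, alpha_9} form a chain of 2 nodes with a fork of two nodes at one end (D_4), and {alpha_1, alpha_2, alpha_4, alpha_5, alpha_7, alpha_10} form a chain of 5 nodes with one extra node attached to the third node from one end (E_6). A semisimple Lie algebra decomposes uniquely as the direct sum of simple ideals, one per connected component of its Dynkin diagram, so g ≅ D_4 ⊕ E_6 (dimension 28 + 78 = 106).

D4 + E6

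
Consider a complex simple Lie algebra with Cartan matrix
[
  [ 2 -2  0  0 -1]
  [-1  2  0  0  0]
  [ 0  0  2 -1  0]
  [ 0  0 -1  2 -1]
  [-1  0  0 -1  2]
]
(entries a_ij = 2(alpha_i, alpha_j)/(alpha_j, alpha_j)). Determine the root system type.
B5

The matrix has rank 5 with 2's on the diagonal. Reading the off-diagonal entries as Dynkin edges (a single edge where a_ij = a_ji = -1; a double or triple edge where a_ij * a_ji = 2 or 3), the diagram is a chain of 5 nodes with a double edge at one end; the terminal node there is the unique short simple root (B_5). One simple-root ordering that puts it in standard form is (alpha_3, alpha_4, alpha_5, alpha_1, alpha_2). So the algebra is type B_5, i.e. so(11).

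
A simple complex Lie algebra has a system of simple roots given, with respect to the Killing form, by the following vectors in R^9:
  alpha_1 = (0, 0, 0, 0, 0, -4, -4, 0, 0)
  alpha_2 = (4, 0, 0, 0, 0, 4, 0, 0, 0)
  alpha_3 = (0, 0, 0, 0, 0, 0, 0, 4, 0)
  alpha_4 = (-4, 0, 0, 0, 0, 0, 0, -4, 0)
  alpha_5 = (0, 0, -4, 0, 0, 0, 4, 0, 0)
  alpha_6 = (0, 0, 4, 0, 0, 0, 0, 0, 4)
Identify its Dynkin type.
Compute the Cartan integers a_ij = 2(alpha_i, alpha_j)/(alpha_j, alpha_j); the resulting 6x6 Cartan matrix is
[[2, -1, 0, 0, -1, 0], [-1, 2, 0, -1, 0, 0], [0, 0, 2, -1, 0, 0], [0, -1, -2, 2, 0, 0], [-1, 0, 0, 0, 2, -1], [0, 0, 0, 0, -1, 2]].
The roots have two lengths (squared-length ratio 2:1); the short ones are alpha_{3}. The associated Dynkin diagram is a chain of 6 nodes with a double edge at one end; the terminal node there is the unique short simple root (B_6), so the type is B_6 (the algebra so(13)).

B_6 (so(13))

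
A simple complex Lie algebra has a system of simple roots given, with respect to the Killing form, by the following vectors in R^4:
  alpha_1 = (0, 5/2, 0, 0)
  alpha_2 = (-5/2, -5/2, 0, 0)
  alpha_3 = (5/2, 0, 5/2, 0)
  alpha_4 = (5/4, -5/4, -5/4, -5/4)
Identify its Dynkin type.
Compute the Cartan integers a_ij = 2(alpha_i, alpha_j)/(alpha_j, alpha_j); the resulting 4x4 Cartan matrix is
[[2, -1, 0, -1], [-2, 2, -1, 0], [0, -1, 2, 0], [-1, 0, 0, 2]].
The roots have two lengths (squared-length ratio 2:1); the short ones are alpha_{1,4}. The associated Dynkin diagram is a chain of 4 nodes with a double edge between the middle two (F_4), so the type is F_4.

type F_4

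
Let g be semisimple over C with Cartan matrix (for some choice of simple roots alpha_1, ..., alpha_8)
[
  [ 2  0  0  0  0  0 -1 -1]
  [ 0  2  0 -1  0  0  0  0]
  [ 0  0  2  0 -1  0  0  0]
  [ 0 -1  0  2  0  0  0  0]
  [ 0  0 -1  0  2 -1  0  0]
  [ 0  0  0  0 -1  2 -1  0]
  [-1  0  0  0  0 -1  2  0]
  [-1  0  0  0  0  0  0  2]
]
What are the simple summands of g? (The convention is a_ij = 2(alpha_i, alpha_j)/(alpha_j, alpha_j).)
The diagram associated to this matrix has two connected components: the simple roots {alpha_2, alpha_4} form a chain of 2 nodes with single edges (A_2), and {alpha_1, alpha_3, alpha_5, alpha_6, alpha_7, alpha_8} form a chain of 6 nodes with single edges (A_6). A semisimple Lie algebra decomposes uniquely as the direct sum of simple ideals, one per connected component of its Dynkin diagram, so g ≅ A_2 ⊕ A_6 (dimension 8 + 48 = 56).

A_2 (sl(3)) ⊕ A_6 (sl(7))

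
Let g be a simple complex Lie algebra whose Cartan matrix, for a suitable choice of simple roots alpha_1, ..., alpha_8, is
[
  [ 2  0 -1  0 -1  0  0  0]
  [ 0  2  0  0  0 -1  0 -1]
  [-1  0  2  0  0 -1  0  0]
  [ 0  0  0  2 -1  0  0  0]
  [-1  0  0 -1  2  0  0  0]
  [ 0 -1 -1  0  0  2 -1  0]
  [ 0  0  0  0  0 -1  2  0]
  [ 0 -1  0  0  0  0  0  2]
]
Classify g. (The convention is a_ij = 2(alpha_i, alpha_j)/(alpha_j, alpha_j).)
E_8

The matrix has rank 8 with 2's on the diagonal. Reading the off-diagonal entries as Dynkin edges (a single edge where a_ij = a_ji = -1; a double or triple edge where a_ij * a_ji = 2 or 3), the diagram is a chain of 7 nodes with one extra node attached to the third node from one end (E_8). One simple-root ordering that puts it in standard form is (alpha_8, alpha_7, alpha_2, alpha_6, alpha_3, alpha_1, alpha_5, alpha_4). So the algebra is type E_8.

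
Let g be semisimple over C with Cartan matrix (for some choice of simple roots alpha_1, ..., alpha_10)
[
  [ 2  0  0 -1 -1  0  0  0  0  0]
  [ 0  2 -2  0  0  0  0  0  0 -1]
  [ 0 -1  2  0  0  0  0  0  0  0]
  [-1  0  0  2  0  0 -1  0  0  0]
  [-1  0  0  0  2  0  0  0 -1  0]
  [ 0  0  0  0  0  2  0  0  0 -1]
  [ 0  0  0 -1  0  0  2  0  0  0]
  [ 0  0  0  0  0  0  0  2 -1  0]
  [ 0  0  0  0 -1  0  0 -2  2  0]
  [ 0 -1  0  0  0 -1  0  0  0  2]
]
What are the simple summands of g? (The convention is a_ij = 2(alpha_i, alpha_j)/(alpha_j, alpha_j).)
The diagram associated to this matrix has two connected components: the simple roots {alpha_2, alpha_3, alpha_6, alpha_10} form a chain of 4 nodes with a double edge at one end; the terminal node there is the unique short simple root (B_4), and {alpha_1, alpha_4, alpha_5, alpha_7, alpha_8, alpha_9} form a chain of 6 nodes with a double edge at one end; the terminal node there is the unique short simple root (B_6). A semisimple Lie algebra decomposes uniquely as the direct sum of simple ideals, one per connected component of its Dynkin diagram, so g ≅ B_4 ⊕ B_6 (dimension 36 + 78 = 114).

B_4 (so(9)) ⊕ B_6 (so(13))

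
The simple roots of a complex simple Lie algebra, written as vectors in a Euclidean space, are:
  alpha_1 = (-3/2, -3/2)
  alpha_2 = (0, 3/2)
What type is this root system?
B2

Compute the Cartan integers a_ij = 2(alpha_i, alpha_j)/(alpha_j, alpha_j); the resulting 2x2 Cartan matrix is
[[2, -2], [-1, 2]].
The roots have two lengths (squared-length ratio 2:1); the short ones are alpha_{2}. The associated Dynkin diagram is a chain of 2 nodes with a double edge at one end; the terminal node there is the unique short simple root (B_2), so the type is B_2 (the algebra so(5)).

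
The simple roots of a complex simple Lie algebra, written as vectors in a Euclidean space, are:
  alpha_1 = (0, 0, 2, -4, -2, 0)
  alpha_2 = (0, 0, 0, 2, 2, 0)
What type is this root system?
type G_2

Compute the Cartan integers a_ij = 2(alpha_i, alpha_j)/(alpha_j, alpha_j); the resulting 2x2 Cartan matrix is
[[2, -3], [-1, 2]].
The roots have two lengths (squared-length ratio 3:1); the short ones are alpha_{2}. The associated Dynkin diagram is two nodes joined by a triple edge (G_2), so the type is G_2.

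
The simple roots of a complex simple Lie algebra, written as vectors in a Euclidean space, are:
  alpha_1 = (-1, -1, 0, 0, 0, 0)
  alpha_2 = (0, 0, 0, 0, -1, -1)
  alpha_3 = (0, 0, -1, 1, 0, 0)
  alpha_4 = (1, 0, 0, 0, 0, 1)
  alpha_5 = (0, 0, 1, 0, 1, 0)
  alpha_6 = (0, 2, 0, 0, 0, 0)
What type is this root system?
C_6 (sp(12))

Compute the Cartan integers a_ij = 2(alpha_i, alpha_j)/(alpha_j, alpha_j); the resulting 6x6 Cartan matrix is
[[2, 0, 0, -1, 0, -1], [0, 2, 0, -1, -1, 0], [0, 0, 2, 0, -1, 0], [-1, -1, 0, 2, 0, 0], [0, -1, -1, 0, 2, 0], [-2, 0, 0, 0, 0, 2]].
The roots have two lengths (squared-length ratio 2:1); the short ones are alpha_{1,2,3,4,5}. The associated Dynkin diagram is a chain of 6 nodes with a double edge at one end; the terminal node there is the unique long simple root (C_6), so the type is C_6 (the algebra sp(12)).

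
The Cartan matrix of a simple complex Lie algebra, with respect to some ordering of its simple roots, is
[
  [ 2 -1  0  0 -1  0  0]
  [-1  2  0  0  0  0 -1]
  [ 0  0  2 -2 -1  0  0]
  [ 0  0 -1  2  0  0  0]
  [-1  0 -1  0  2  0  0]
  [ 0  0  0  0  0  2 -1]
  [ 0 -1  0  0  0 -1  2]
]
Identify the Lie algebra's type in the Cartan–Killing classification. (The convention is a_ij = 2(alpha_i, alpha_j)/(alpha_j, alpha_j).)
The matrix has rank 7 with 2's on the diagonal. Reading the off-diagonal entries as Dynkin edges (a single edge where a_ij = a_ji = -1; a double or triple edge where a_ij * a_ji = 2 or 3), the diagram is a chain of 7 nodes with a double edge at one end; the terminal node there is the unique short simple root (B_7). One simple-root ordering that puts it in standard form is (alpha_6, alpha_7, alpha_2, alpha_1, alpha_5, alpha_3, alpha_4). So the algebra is type B_7, i.e. so(15).

B_7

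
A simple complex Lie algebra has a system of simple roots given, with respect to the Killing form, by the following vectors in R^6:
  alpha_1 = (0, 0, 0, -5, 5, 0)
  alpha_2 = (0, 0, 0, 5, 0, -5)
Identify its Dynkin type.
Compute the Cartan integers a_ij = 2(alpha_i, alpha_j)/(alpha_j, alpha_j); the resulting 2x2 Cartan matrix is
[[2, -1], [-1, 2]].
All simple roots have the same length, so the diagram is simply laced. The associated Dynkin diagram is a chain of 2 nodes with single edges (A_2), so the type is A_2 (the algebra sl(3)).

A_2 (sl(3))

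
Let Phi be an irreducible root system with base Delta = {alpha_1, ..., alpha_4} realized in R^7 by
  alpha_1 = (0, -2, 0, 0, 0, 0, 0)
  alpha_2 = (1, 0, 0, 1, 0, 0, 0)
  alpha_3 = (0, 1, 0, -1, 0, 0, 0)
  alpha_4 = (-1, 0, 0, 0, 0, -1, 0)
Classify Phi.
C_4 (sp(8))

Compute the Cartan integers a_ij = 2(alpha_i, alpha_j)/(alpha_j, alpha_j); the resulting 4x4 Cartan matrix is
[[2, 0, -2, 0], [0, 2, -1, -1], [-1, -1, 2, 0], [0, -1, 0, 2]].
The roots have two lengths (squared-length ratio 2:1); the short ones are alpha_{2,3,4}. The associated Dynkin diagram is a chain of 4 nodes with a double edge at one end; the terminal node there is the unique long simple root (C_4), so the type is C_4 (the algebra sp(8)).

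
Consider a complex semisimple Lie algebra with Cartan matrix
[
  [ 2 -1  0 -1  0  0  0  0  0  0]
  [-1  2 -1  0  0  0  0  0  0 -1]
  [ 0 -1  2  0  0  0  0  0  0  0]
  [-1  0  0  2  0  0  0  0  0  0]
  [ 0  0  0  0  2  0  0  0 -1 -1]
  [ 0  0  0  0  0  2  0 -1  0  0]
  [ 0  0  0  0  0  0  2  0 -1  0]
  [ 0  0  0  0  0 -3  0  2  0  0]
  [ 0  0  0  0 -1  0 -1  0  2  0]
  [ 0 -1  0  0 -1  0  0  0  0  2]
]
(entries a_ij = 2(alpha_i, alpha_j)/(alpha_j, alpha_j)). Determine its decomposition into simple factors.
The diagram associated to this matrix has two connected components: the simple roots {alpha_1, alpha_2, alpha_3, alpha_4, alpha_5, alpha_7, alpha_9, alpha_10} form a chain of 7 nodes with one extra node attached to the third node from one end (E_8), and {alpha_6, alpha_8} form two nodes joined by a triple edge (G_2). A semisimple Lie algebra decomposes uniquely as the direct sum of simple ideals, one per connected component of its Dynkin diagram, so g ≅ E_8 ⊕ G_2 (dimension 248 + 14 = 262).

E_8 + G_2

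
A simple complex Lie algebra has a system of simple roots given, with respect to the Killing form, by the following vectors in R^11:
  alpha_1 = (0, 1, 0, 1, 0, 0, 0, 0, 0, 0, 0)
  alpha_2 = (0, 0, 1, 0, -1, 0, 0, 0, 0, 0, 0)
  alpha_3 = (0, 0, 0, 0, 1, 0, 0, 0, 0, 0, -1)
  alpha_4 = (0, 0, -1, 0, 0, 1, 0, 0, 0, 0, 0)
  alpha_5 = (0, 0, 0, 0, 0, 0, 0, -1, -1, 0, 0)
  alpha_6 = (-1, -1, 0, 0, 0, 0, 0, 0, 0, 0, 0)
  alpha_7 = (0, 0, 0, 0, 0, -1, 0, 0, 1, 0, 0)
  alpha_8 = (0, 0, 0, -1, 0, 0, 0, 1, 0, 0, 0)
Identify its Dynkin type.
Compute the Cartan integers a_ij = 2(alpha_i, alpha_j)/(alpha_j, alpha_j); the resulting 8x8 Cartan matrix is
[[2, 0, 0, 0, 0, -1, 0, -1], [0, 2, -1, -1, 0, 0, 0, 0], [0, -1, 2, 0, 0, 0, 0, 0], [0, -1, 0, 2, 0, 0, -1, 0], [0, 0, 0, 0, 2, 0, -1, -1], [-1, 0, 0, 0, 0, 2, 0, 0], [0, 0, 0, -1, -1, 0, 2, 0], [-1, 0, 0, 0, -1, 0, 0, 2]].
All simple roots have the same length, so the diagram is simply laced. The associated Dynkin diagram is a chain of 8 nodes with single edges (A_8), so the type is A_8 (the algebra sl(9)).

A_8 (sl(9))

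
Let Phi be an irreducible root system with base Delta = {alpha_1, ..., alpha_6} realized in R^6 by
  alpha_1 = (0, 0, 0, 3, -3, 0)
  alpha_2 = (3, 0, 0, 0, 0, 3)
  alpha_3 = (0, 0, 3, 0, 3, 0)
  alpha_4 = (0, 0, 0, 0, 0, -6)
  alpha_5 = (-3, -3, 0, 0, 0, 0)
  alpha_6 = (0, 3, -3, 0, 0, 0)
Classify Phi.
Compute the Cartan integers a_ij = 2(alpha_i, alpha_j)/(alpha_j, alpha_j); the resulting 6x6 Cartan matrix is
[[2, 0, -1, 0, 0, 0], [0, 2, 0, -1, -1, 0], [-1, 0, 2, 0, 0, -1], [0, -2, 0, 2, 0, 0], [0, -1, 0, 0, 2, -1], [0, 0, -1, 0, -1, 2]].
The roots have two lengths (squared-length ratio 2:1); the short ones are alpha_{1,2,3,5,6}. The associated Dynkin diagram is a chain of 6 nodes with a double edge at one end; the terminal node there is the unique long simple root (C_6), so the type is C_6 (the algebra sp(12)).

type C_6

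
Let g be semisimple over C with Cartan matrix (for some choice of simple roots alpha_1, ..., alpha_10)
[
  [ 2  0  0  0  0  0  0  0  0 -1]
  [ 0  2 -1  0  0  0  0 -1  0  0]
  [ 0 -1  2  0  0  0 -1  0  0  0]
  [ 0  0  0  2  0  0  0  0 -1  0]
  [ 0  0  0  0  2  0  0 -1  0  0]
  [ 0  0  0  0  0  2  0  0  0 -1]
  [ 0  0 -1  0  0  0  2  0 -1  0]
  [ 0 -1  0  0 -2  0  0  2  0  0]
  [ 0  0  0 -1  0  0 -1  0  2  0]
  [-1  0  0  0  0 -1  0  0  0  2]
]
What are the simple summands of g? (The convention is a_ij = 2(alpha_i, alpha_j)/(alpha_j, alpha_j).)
The diagram associated to this matrix has two connected components: the simple roots {alpha_1, alpha_6, alpha_10} form a chain of 3 nodes with single edges (A_3), and {alpha_2, alpha_3, alpha_4, alpha_5, alpha_7, alpha_8, alpha_9} form a chain of 7 nodes with a double edge at one end; the terminal node there is the unique short simple root (B_7). A semisimple Lie algebra decomposes uniquely as the direct sum of simple ideals, one per connected component of its Dynkin diagram, so g ≅ A_3 ⊕ B_7 (dimension 15 + 105 = 120).

A3 + B7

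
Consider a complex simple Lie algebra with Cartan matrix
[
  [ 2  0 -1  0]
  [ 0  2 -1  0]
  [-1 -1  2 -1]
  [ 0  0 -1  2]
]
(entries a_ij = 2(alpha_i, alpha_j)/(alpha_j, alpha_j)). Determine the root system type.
D_4

The matrix has rank 4 with 2's on the diagonal. Reading the off-diagonal entries as Dynkin edges (a single edge where a_ij = a_ji = -1; a double or triple edge where a_ij * a_ji = 2 or 3), the diagram is a chain of 2 nodes with a fork of two nodes at one end (D_4). One simple-root ordering that puts it in standard form is (alpha_1, alpha_3, alpha_4, alpha_2). So the algebra is type D_4, i.e. so(8).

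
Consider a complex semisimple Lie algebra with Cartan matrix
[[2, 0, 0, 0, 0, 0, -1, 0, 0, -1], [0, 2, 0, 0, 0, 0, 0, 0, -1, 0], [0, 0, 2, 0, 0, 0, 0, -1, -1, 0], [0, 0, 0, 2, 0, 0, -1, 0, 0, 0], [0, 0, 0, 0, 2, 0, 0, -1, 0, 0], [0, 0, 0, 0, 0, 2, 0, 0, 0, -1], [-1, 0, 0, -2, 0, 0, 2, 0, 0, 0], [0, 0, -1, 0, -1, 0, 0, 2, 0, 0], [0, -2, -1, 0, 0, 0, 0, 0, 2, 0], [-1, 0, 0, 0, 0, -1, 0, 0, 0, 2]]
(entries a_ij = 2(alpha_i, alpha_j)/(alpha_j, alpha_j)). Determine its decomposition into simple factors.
type B_5 ⊕ type B_5

The diagram associated to this matrix has two connected components: the simple roots {alpha_1, alpha_4, alpha_6, alpha_7, alpha_10} form a chain of 5 nodes with a double edge at one end; the terminal node there is the unique short simple root (B_5), and {alpha_2, alpha_3, alpha_5, alpha_8, alpha_9} form a chain of 5 nodes with a double edge at one end; the terminal node there is the unique short simple root (B_5). A semisimple Lie algebra decomposes uniquely as the direct sum of simple ideals, one per connected component of its Dynkin diagram, so g ≅ B_5 ⊕ B_5 (dimension 55 + 55 = 110).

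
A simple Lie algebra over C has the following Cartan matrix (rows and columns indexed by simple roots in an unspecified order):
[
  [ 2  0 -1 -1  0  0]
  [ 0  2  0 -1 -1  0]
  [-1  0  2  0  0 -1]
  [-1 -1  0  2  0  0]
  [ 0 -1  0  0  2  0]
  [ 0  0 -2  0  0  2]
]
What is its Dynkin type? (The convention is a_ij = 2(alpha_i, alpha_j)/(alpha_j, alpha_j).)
The matrix has rank 6 with 2's on the diagonal. Reading the off-diagonal entries as Dynkin edges (a single edge where a_ij = a_ji = -1; a double or triple edge where a_ij * a_ji = 2 or 3), the diagram is a chain of 6 nodes with a double edge at one end; the terminal node there is the unique long simple root (C_6). One simple-root ordering that puts it in standard form is (alpha_5, alpha_2, alpha_4, alpha_1, alpha_3, alpha_6). So the algebra is type C_6, i.e. sp(12).

C_6 (sp(12))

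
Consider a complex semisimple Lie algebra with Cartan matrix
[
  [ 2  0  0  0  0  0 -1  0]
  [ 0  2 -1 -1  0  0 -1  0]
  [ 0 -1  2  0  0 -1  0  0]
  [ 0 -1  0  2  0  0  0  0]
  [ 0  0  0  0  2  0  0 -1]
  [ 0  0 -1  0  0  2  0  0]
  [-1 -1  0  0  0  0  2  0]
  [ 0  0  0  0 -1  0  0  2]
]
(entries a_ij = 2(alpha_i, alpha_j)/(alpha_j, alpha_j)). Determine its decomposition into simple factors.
A_2 + E_6

The diagram associated to this matrix has two connected components: the simple roots {alpha_5, alpha_8} form a chain of 2 nodes with single edges (A_2), and {alpha_1, alpha_2, alpha_3, alpha_4, alpha_6, alpha_7} form a chain of 5 nodes with one extra node attached to the third node from one end (E_6). A semisimple Lie algebra decomposes uniquely as the direct sum of simple ideals, one per connected component of its Dynkin diagram, so g ≅ A_2 ⊕ E_6 (dimension 8 + 78 = 86).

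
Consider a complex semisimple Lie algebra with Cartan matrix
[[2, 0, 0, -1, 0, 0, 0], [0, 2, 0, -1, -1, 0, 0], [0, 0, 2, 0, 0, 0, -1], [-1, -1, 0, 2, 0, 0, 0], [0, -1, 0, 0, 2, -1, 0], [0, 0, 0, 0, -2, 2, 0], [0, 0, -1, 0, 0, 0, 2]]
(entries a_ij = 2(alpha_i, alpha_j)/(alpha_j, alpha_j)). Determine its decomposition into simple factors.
A_2 + C_5

The diagram associated to this matrix has two connected components: the simple roots {alpha_3, alpha_7} form a chain of 2 nodes with single edges (A_2), and {alpha_1, alpha_2, alpha_4, alpha_5, alpha_6} form a chain of 5 nodes with a double edge at one end; the terminal node there is the unique long simple root (C_5). A semisimple Lie algebra decomposes uniquely as the direct sum of simple ideals, one per connected component of its Dynkin diagram, so g ≅ A_2 ⊕ C_5 (dimension 8 + 55 = 63).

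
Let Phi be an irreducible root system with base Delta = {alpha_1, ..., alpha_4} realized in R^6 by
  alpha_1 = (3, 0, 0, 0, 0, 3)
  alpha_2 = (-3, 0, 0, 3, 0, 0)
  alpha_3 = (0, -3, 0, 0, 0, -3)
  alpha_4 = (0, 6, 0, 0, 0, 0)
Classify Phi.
Compute the Cartan integers a_ij = 2(alpha_i, alpha_j)/(alpha_j, alpha_j); the resulting 4x4 Cartan matrix is
[[2, -1, -1, 0], [-1, 2, 0, 0], [-1, 0, 2, -1], [0, 0, -2, 2]].
The roots have two lengths (squared-length ratio 2:1); the short ones are alpha_{1,2,3}. The associated Dynkin diagram is a chain of 4 nodes with a double edge at one end; the terminal node there is the unique long simple root (C_4), so the type is C_4 (the algebra sp(8)).

C4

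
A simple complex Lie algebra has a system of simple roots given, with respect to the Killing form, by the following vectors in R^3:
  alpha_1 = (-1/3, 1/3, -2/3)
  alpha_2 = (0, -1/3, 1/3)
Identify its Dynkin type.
Compute the Cartan integers a_ij = 2(alpha_i, alpha_j)/(alpha_j, alpha_j); the resulting 2x2 Cartan matrix is
[[2, -3], [-1, 2]].
The roots have two lengths (squared-length ratio 3:1); the short ones are alpha_{2}. The associated Dynkin diagram is two nodes joined by a triple edge (G_2), so the type is G_2.

type G_2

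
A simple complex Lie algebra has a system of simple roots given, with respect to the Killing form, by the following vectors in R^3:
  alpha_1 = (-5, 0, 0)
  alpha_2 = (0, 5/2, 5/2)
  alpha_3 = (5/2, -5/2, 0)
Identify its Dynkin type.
Compute the Cartan integers a_ij = 2(alpha_i, alpha_j)/(alpha_j, alpha_j); the resulting 3x3 Cartan matrix is
[[2, 0, -2], [0, 2, -1], [-1, -1, 2]].
The roots have two lengths (squared-length ratio 2:1); the short ones are alpha_{2,3}. The associated Dynkin diagram is a chain of 3 nodes with a double edge at one end; the terminal node there is the unique long simple root (C_3), so the type is C_3 (the algebra sp(6)).

C_3 (sp(6))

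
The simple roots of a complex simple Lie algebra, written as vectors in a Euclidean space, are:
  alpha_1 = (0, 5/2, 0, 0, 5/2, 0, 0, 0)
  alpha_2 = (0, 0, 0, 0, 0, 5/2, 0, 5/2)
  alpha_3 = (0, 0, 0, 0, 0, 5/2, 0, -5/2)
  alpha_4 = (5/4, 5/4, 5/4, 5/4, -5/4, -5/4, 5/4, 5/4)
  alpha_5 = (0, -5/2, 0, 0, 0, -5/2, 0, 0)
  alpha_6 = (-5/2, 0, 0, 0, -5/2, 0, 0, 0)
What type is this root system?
Compute the Cartan integers a_ij = 2(alpha_i, alpha_j)/(alpha_j, alpha_j); the resulting 6x6 Cartan matrix is
[[2, 0, 0, 0, -1, -1], [0, 2, 0, 0, -1, 0], [0, 0, 2, -1, -1, 0], [0, 0, -1, 2, 0, 0], [-1, -1, -1, 0, 2, 0], [-1, 0, 0, 0, 0, 2]].
All simple roots have the same length, so the diagram is simply laced. The associated Dynkin diagram is a chain of 5 nodes with one extra node attached to the third node from one end (E_6), so the type is E_6.

E_6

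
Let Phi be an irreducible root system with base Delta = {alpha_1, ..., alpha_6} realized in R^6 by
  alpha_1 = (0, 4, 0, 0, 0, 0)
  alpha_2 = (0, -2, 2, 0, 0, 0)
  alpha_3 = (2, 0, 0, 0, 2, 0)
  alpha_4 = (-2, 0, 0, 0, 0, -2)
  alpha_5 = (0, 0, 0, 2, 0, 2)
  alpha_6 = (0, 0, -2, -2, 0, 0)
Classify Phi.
C_6

Compute the Cartan integers a_ij = 2(alpha_i, alpha_j)/(alpha_j, alpha_j); the resulting 6x6 Cartan matrix is
[[2, -2, 0, 0, 0, 0], [-1, 2, 0, 0, 0, -1], [0, 0, 2, -1, 0, 0], [0, 0, -1, 2, -1, 0], [0, 0, 0, -1, 2, -1], [0, -1, 0, 0, -1, 2]].
The roots have two lengths (squared-length ratio 2:1); the short ones are alpha_{2,3,4,5,6}. The associated Dynkin diagram is a chain of 6 nodes with a double edge at one end; the terminal node there is the unique long simple root (C_6), so the type is C_6 (the algebra sp(12)).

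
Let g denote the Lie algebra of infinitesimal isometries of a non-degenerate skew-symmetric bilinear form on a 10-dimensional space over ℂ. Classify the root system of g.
This is sp(10), which has dimension 10(10+1)/2 = 55 and rank 10/2 = 5. In the classification of classical Lie algebras, the symplectic algebra sp(2n) has type C_n; here n = 5, so the Dynkin diagram is a chain of 5 nodes with a double edge at one end; the terminal node there is the unique long simple root (C_5). Hence the type is C_5.

C_5 (sp(10))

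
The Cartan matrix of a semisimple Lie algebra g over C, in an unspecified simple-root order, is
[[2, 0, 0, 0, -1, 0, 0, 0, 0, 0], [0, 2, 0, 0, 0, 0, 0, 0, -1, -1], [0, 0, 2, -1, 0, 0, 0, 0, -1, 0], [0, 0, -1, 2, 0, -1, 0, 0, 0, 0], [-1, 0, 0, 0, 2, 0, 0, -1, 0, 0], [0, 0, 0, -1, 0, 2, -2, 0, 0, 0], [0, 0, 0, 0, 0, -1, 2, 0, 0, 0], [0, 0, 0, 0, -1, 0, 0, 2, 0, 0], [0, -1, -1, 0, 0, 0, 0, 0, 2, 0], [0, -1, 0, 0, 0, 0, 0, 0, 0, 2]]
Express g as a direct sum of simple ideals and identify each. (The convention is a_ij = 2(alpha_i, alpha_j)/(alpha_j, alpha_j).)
A_3 + B_7

The diagram associated to this matrix has two connected components: the simple roots {alpha_1, alpha_5, alpha_8} form a chain of 3 nodes with single edges (A_3), and {alpha_2, alpha_3, alpha_4, alpha_6, alpha_7, alpha_9, alpha_10} form a chain of 7 nodes with a double edge at one end; the terminal node there is the unique short simple root (B_7). A semisimple Lie algebra decomposes uniquely as the direct sum of simple ideals, one per connected component of its Dynkin diagram, so g ≅ A_3 ⊕ B_7 (dimension 15 + 105 = 120).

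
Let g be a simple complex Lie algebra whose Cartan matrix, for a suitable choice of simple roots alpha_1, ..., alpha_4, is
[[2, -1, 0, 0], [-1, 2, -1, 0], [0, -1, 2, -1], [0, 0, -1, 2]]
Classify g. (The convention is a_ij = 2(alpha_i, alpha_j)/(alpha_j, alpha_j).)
type A_4

The matrix has rank 4 with 2's on the diagonal. Reading the off-diagonal entries as Dynkin edges (a single edge where a_ij = a_ji = -1; a double or triple edge where a_ij * a_ji = 2 or 3), the diagram is a chain of 4 nodes with single edges (A_4). One simple-root ordering that puts it in standard form is (alpha_4, alpha_3, alpha_2, alpha_1). So the algebra is type A_4, i.e. sl(5).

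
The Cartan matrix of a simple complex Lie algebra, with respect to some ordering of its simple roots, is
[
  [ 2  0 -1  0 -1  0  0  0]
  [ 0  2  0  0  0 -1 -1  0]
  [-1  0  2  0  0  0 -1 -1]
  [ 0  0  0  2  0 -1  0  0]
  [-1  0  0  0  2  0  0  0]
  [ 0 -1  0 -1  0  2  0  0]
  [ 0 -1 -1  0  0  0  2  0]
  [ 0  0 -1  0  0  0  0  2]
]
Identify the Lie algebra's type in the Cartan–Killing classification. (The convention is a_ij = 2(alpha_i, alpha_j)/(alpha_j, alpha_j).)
E_8

The matrix has rank 8 with 2's on the diagonal. Reading the off-diagonal entries as Dynkin edges (a single edge where a_ij = a_ji = -1; a double or triple edge where a_ij * a_ji = 2 or 3), the diagram is a chain of 7 nodes with one extra node attached to the third node from one end (E_8). One simple-root ordering that puts it in standard form is (alpha_5, alpha_8, alpha_1, alpha_3, alpha_7, alpha_2, alpha_6, alpha_4). So the algebra is type E_8.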